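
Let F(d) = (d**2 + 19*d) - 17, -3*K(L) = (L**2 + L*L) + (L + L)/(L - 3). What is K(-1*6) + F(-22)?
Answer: 221/9 ≈ 24.556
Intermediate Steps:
K(L) = -2*L**2/3 - 2*L/(3*(-3 + L)) (K(L) = -((L**2 + L*L) + (L + L)/(L - 3))/3 = -((L**2 + L**2) + (2*L)/(-3 + L))/3 = -(2*L**2 + 2*L/(-3 + L))/3 = -2*L**2/3 - 2*L/(3*(-3 + L)))
F(d) = -17 + d**2 + 19*d
K(-1*6) + F(-22) = 2*(-1*6)*(-1 - (-1*6)**2 + 3*(-1*6))/(3*(-3 - 1*6)) + (-17 + (-22)**2 + 19*(-22)) = (2/3)*(-6)*(-1 - 1*(-6)**2 + 3*(-6))/(-3 - 6) + (-17 + 484 - 418) = (2/3)*(-6)*(-1 - 1*36 - 18)/(-9) + 49 = (2/3)*(-6)*(-1/9)*(-1 - 36 - 18) + 49 = (2/3)*(-6)*(-1/9)*(-55) + 49 = -220/9 + 49 = 221/9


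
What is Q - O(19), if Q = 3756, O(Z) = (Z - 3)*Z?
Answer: 3452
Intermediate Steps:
O(Z) = Z*(-3 + Z) (O(Z) = (-3 + Z)*Z = Z*(-3 + Z))
Q - O(19) = 3756 - 19*(-3 + 19) = 3756 - 19*16 = 3756 - 1*304 = 3756 - 304 = 3452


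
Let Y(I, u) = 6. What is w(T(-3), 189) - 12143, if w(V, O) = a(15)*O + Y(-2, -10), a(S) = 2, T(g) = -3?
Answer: -11759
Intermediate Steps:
w(V, O) = 6 + 2*O (w(V, O) = 2*O + 6 = 6 + 2*O)
w(T(-3), 189) - 12143 = (6 + 2*189) - 12143 = (6 + 378) - 12143 = 384 - 12143 = -11759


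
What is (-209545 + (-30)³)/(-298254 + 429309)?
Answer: -47309/26211 ≈ -1.8049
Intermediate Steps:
(-209545 + (-30)³)/(-298254 + 429309) = (-209545 - 27000)/131055 = -236545*1/131055 = -47309/26211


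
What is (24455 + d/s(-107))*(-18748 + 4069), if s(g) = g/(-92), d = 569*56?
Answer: -81441631467/107 ≈ -7.6114e+8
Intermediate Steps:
d = 31864
s(g) = -g/92 (s(g) = g*(-1/92) = -g/92)
(24455 + d/s(-107))*(-18748 + 4069) = (24455 + 31864/((-1/92*(-107))))*(-18748 + 4069) = (24455 + 31864/(107/92))*(-14679) = (24455 + 31864*(92/107))*(-14679) = (24455 + 2931488/107)*(-14679) = (5548173/107)*(-14679) = -81441631467/107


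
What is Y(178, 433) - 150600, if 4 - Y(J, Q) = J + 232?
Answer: -151006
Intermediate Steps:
Y(J, Q) = -228 - J (Y(J, Q) = 4 - (J + 232) = 4 - (232 + J) = 4 + (-232 - J) = -228 - J)
Y(178, 433) - 150600 = (-228 - 1*178) - 150600 = (-228 - 178) - 150600 = -406 - 150600 = -151006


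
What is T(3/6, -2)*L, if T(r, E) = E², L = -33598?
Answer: -134392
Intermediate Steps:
T(3/6, -2)*L = (-2)²*(-33598) = 4*(-33598) = -134392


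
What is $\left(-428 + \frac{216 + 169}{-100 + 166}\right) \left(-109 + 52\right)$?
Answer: $\frac{48127}{2} \approx 24064.0$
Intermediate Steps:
$\left(-428 + \frac{216 + 169}{-100 + 166}\right) \left(-109 + 52\right) = \left(-428 + \frac{385}{66}\right) \left(-57\right) = \left(-428 + 385 \cdot \frac{1}{66}\right) \left(-57\right) = \left(-428 + \frac{35}{6}\right) \left(-57\right) = \left(- \frac{2533}{6}\right) \left(-57\right) = \frac{48127}{2}$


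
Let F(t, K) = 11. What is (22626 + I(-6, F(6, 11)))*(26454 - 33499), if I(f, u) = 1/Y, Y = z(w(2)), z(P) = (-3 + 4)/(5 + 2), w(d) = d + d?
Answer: -159449485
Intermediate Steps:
w(d) = 2*d
z(P) = ⅐ (z(P) = 1/7 = 1*(⅐) = ⅐)
Y = ⅐ ≈ 0.14286
I(f, u) = 7 (I(f, u) = 1/(⅐) = 7)
(22626 + I(-6, F(6, 11)))*(26454 - 33499) = (22626 + 7)*(26454 - 33499) = 22633*(-7045) = -159449485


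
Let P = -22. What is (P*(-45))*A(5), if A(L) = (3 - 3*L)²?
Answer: 142560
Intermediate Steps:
(P*(-45))*A(5) = (-22*(-45))*(9*(-1 + 5)²) = 990*(9*4²) = 990*(9*16) = 990*144 = 142560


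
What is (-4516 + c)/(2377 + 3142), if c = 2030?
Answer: -2486/5519 ≈ -0.45044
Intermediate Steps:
(-4516 + c)/(2377 + 3142) = (-4516 + 2030)/(2377 + 3142) = -2486/5519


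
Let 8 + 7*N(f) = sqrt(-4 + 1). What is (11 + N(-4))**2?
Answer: (69 + I*sqrt(3))**2/49 ≈ 97.102 + 4.878*I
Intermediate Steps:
N(f) = -8/7 + I*sqrt(3)/7 (N(f) = -8/7 + sqrt(-4 + 1)/7 = -8/7 + sqrt(-3)/7 = -8/7 + (I*sqrt(3))/7 = -8/7 + I*sqrt(3)/7)
(11 + N(-4))**2 = (11 + (-8/7 + I*sqrt(3)/7))**2 = (69/7 + I*sqrt(3)/7)**2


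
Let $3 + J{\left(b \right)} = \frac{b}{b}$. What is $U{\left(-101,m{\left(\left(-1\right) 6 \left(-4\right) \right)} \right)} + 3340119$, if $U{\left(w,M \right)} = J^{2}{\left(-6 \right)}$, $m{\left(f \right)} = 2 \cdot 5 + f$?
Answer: $3340123$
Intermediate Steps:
$J{\left(b \right)} = -2$ ($J{\left(b \right)} = -3 + \frac{b}{b} = -3 + 1 = -2$)
$m{\left(f \right)} = 10 + f$
$U{\left(w,M \right)} = 4$ ($U{\left(w,M \right)} = \left(-2\right)^{2} = 4$)
$U{\left(-101,m{\left(\left(-1\right) 6 \left(-4\right) \right)} \right)} + 3340119 = 4 + 3340119 = 3340123$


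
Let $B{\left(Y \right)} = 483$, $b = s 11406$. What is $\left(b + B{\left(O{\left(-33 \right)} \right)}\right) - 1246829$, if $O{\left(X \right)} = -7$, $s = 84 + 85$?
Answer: $681268$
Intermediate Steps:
$s = 169$
$b = 1927614$ ($b = 169 \cdot 11406 = 1927614$)
$\left(b + B{\left(O{\left(-33 \right)} \right)}\right) - 1246829 = \left(1927614 + 483\right) - 1246829 = 1928097 - 1246829 = 681268$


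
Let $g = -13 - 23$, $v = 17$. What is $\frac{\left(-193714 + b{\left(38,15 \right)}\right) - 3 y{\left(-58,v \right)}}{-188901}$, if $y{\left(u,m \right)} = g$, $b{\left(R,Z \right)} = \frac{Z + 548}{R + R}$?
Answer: $\frac{14713493}{14356476} \approx 1.0249$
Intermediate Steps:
$g = -36$ ($g = -13 - 23 = -36$)
$b{\left(R,Z \right)} = \frac{548 + Z}{2 R}$
$y{\left(u,m \right)} = -36$
$\frac{\left(-193714 + b{\left(38,15 \right)}\right) - 3 y{\left(-58,v \right)}}{-188901} = \frac{\left(-193714 + \frac{548 + 15}{2 \cdot 38}\right) - -108}{-188901} = \left(\left(-193714 + \frac{1}{2} \cdot \frac{1}{38} \cdot 563\right) + 108\right) \left(- \frac{1}{188901}\right) = \left(\left(-193714 + \frac{563}{76}\right) + 108\right) \left(- \frac{1}{188901}\right) = \left(- \frac{14721701}{76} + 108\right) \left(- \frac{1}{188901}\right) = \left(- \frac{14713493}{76}\right) \left(- \frac{1}{188901}\right) = \frac{14713493}{14356476}$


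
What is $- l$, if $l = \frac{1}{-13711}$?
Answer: $\frac{1}{13711} \approx 7.2934 \cdot 10^{-5}$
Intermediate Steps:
$l = - \frac{1}{13711} \approx -7.2934 \cdot 10^{-5}$
$- l = \left(-1\right) \left(- \frac{1}{13711}\right) = \frac{1}{13711}$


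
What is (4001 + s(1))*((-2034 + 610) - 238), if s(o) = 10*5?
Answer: -6732762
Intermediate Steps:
s(o) = 50
(4001 + s(1))*((-2034 + 610) - 238) = (4001 + 50)*((-2034 + 610) - 238) = 4051*(-1424 - 238) = 4051*(-1662) = -6732762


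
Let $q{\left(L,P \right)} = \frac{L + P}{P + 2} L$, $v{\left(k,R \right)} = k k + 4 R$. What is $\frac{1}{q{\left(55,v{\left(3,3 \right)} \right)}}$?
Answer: $\frac{23}{4180} \approx 0.0055024$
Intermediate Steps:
$v{\left(k,R \right)} = k^{2} + 4 R$
$q{\left(L,P \right)} = \frac{L \left(L + P\right)}{2 + P}$ ($q{\left(L,P \right)} = \frac{L + P}{2 + P} L = \frac{L \left(L + P\right)}{2 + P}$)
$\frac{1}{q{\left(55,v{\left(3,3 \right)} \right)}} = \frac{1}{55 \frac{1}{2 + \left(3^{2} + 4 \cdot 3\right)} \left(55 + \left(3^{2} + 4 \cdot 3\right)\right)} = \frac{1}{55 \frac{1}{2 + \left(9 + 12\right)} \left(55 + \left(9 + 12\right)\right)} = \frac{1}{55 \frac{1}{2 + 21} \left(55 + 21\right)} = \frac{1}{55 \cdot \frac{1}{23} \cdot 76} = \frac{1}{\frac{4180}{23}} = \frac{23}{4180}$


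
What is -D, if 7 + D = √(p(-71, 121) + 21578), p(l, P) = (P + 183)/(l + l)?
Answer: 7 - √108763906/71 ≈ -139.89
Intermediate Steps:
p(l, P) = (183 + P)/(2*l) (p(l, P) = (183 + P)/((2*l)) = (183 + P)*(1/(2*l)) = (183 + P)/(2*l))
D = -7 + √108763906/71 (D = -7 + √((½)*(183 + 121)/(-71) + 21578) = -7 + √((½)*(-1/71)*304 + 21578) = -7 + √(-152/71 + 21578) = -7 + √(1531886/71) = -7 + √108763906/71 ≈ 139.89)
-D = -(-7 + √108763906/71) = 7 - √108763906/71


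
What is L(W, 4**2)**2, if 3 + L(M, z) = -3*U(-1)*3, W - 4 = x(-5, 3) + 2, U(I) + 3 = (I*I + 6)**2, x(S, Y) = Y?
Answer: 173889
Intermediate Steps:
U(I) = -3 + (6 + I**2)**2 (U(I) = -3 + (I*I + 6)**2 = -3 + (I**2 + 6)**2 = -3 + (6 + I**2)**2)
W = 9 (W = 4 + (3 + 2) = 4 + 5 = 9)
L(M, z) = -417 (L(M, z) = -3 - 3*(-3 + (6 + (-1)**2)**2)*3 = -3 - 3*(-3 + (6 + 1)**2)*3 = -3 - 3*(-3 + 7**2)*3 = -3 - 3*(-3 + 49)*3 = -3 - 3*46*3 = -3 - 138*3 = -3 - 414 = -417)
L(W, 4**2)**2 = (-417)**2 = 173889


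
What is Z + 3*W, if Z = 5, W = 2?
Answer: 11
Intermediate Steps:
Z + 3*W = 5 + 3*2 = 5 + 6 = 11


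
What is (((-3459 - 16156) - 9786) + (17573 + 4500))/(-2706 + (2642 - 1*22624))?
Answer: 229/709 ≈ 0.32299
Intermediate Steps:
(((-3459 - 16156) - 9786) + (17573 + 4500))/(-2706 + (2642 - 1*22624)) = ((-19615 - 9786) + 22073)/(-2706 + (2642 - 22624)) = (-29401 + 22073)/(-2706 - 19982) = -7328/(-22688) = -7328*(-1/22688) = 229/709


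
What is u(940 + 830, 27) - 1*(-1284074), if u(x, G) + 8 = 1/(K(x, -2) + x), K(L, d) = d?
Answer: 2270228689/1768 ≈ 1.2841e+6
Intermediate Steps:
u(x, G) = -8 + 1/(-2 + x)
u(940 + 830, 27) - 1*(-1284074) = (17 - 8*(940 + 830))/(-2 + (940 + 830)) - 1*(-1284074) = (17 - 8*1770)/(-2 + 1770) + 1284074 = (17 - 14160)/1768 + 1284074 = (1/1768)*(-14143) + 1284074 = -14143/1768 + 1284074 = 2270228689/1768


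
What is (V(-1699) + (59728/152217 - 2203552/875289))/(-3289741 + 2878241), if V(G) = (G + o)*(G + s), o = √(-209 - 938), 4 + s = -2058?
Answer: -56757066100096541/3655049049393300 + 3761*I*√1147/411500 ≈ -15.528 + 0.30954*I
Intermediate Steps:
s = -2062 (s = -4 - 2058 = -2062)
o = I*√1147 (o = √(-1147) = I*√1147 ≈ 33.867*I)
V(G) = (-2062 + G)*(G + I*√1147) (V(G) = (G + I*√1147)*(G - 2062) = (G + I*√1147)*(-2062 + G) = (-2062 + G)*(G + I*√1147))
(V(-1699) + (59728/152217 - 2203552/875289))/(-3289741 + 2878241) = (((-1699)² - 2062*(-1699) - 2062*I*√1147 + I*(-1699)*√1147) + (59728/152217 - 2203552/875289))/(-3289741 + 2878241) = ((2886601 + 3503338 - 2062*I*√1147 - 1699*I*√1147) + (59728*(1/152217) - 2203552*1/875289))/(-411500) = ((6389939 - 3761*I*√1147) + (59728/152217 - 2203552/875289))*(-1/411500) = ((6389939 - 3761*I*√1147) - 94379604464/44411288571)*(-1/411500) = (283785330500482705/44411288571 - 3761*I*√1147)*(-1/411500) = -56757066100096541/3655049049393300 + 3761*I*√1147/411500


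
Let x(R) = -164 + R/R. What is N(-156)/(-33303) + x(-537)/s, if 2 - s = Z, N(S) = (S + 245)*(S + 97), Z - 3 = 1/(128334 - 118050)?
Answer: 3287032883/20148315 ≈ 163.14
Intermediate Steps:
Z = 30853/10284 (Z = 3 + 1/(128334 - 118050) = 3 + 1/10284 = 30853/10284 ≈ 3.0001)
N(S) = (97 + S)*(245 + S) (N(S) = (245 + S)*(97 + S) = (97 + S)*(245 + S))
x(R) = -163 (x(R) = -164 + 1 = -163)
s = -10285/10284 (s = 2 - 1*30853/10284 = 2 - 30853/10284 = -10285/10284 ≈ -1.0001)
N(-156)/(-33303) + x(-537)/s = (23765 + (-156)² + 342*(-156))/(-33303) - 163/(-10285/10284) = (23765 + 24336 - 53352)*(-1/33303) - 163*(-10284/10285) = -5251*(-1/33303) + 1676292/10285 = 5251/33303 + 1676292/10285 = 3287032883/20148315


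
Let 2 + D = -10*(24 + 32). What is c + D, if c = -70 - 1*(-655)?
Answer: 23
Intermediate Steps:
D = -562 (D = -2 - 10*(24 + 32) = -2 - 10*56 = -2 - 560 = -562)
c = 585 (c = -70 + 655 = 585)
c + D = 585 - 562 = 23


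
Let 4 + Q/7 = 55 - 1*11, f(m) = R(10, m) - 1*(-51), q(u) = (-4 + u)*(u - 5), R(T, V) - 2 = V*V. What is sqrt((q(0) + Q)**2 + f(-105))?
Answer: sqrt(101078) ≈ 317.93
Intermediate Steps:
R(T, V) = 2 + V**2 (R(T, V) = 2 + V*V = 2 + V**2)
q(u) = (-5 + u)*(-4 + u) (q(u) = (-4 + u)*(-5 + u) = (-5 + u)*(-4 + u))
f(m) = 53 + m**2 (f(m) = (2 + m**2) - 1*(-51) = (2 + m**2) + 51 = 53 + m**2)
Q = 280 (Q = -28 + 7*(55 - 1*11) = -28 + 7*(55 - 11) = -28 + 7*44 = -28 + 308 = 280)
sqrt((q(0) + Q)**2 + f(-105)) = sqrt(((20 + 0**2 - 9*0) + 280)**2 + (53 + (-105)**2)) = sqrt(((20 + 0 + 0) + 280)**2 + (53 + 11025)) = sqrt((20 + 280)**2 + 11078) = sqrt(300**2 + 11078) = sqrt(90000 + 11078) = sqrt(101078)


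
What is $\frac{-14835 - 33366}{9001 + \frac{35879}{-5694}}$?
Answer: $- \frac{274456494}{51215815} \approx -5.3588$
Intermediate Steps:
$\frac{-14835 - 33366}{9001 + \frac{35879}{-5694}} = - \frac{48201}{9001 + 35879 \left(- \frac{1}{5694}\right)} = - \frac{48201}{9001 - \frac{35879}{5694}} = - \frac{48201}{\frac{51215815}{5694}} = \left(-48201\right) \frac{5694}{51215815} = - \frac{274456494}{51215815}$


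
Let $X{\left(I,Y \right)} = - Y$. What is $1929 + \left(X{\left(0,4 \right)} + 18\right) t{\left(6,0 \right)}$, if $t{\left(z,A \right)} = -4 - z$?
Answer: $1789$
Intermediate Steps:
$1929 + \left(X{\left(0,4 \right)} + 18\right) t{\left(6,0 \right)} = 1929 + \left(\left(-1\right) 4 + 18\right) \left(-4 - 6\right) = 1929 + \left(-4 + 18\right) \left(-4 - 6\right) = 1929 + 14 \left(-10\right) = 1929 - 140 = 1789$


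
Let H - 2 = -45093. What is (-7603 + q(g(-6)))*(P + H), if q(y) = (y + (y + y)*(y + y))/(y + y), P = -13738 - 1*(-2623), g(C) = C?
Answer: 427980587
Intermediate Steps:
P = -11115 (P = -13738 + 2623 = -11115)
H = -45091 (H = 2 - 45093 = -45091)
q(y) = (y + 4*y²)/(2*y) (q(y) = (y + (2*y)*(2*y))/((2*y)) = (y + 4*y²)*(1/(2*y)) = (y + 4*y²)/(2*y))
(-7603 + q(g(-6)))*(P + H) = (-7603 + (½ + 2*(-6)))*(-11115 - 45091) = (-7603 + (½ - 12))*(-56206) = (-7603 - 23/2)*(-56206) = -15229/2*(-56206) = 427980587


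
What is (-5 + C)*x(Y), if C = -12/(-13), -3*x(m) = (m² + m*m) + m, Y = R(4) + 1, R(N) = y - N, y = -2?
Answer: 795/13 ≈ 61.154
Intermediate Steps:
R(N) = -2 - N
Y = -5 (Y = (-2 - 1*4) + 1 = (-2 - 4) + 1 = -6 + 1 = -5)
x(m) = -2*m²/3 - m/3 (x(m) = -((m² + m*m) + m)/3 = -((m² + m²) + m)/3 = -(2*m² + m)/3 = -(m + 2*m²)/3 = -2*m²/3 - m/3)
C = 12/13 (C = -12*(-1/13) = 12/13 ≈ 0.92308)
(-5 + C)*x(Y) = (-5 + 12/13)*(-⅓*(-5)*(1 + 2*(-5))) = -(-53)*(-5)*(1 - 10)/39 = -(-53)*(-5)*(-9)/39 = -53/13*(-15) = 795/13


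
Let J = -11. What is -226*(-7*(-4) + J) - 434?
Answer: -4276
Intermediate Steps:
-226*(-7*(-4) + J) - 434 = -226*(-7*(-4) - 11) - 434 = -226*(28 - 11) - 434 = -226*17 - 434 = -3842 - 434 = -4276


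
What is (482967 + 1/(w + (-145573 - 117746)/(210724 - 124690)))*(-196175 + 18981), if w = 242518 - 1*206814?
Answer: -87618330414009135854/1023831539 ≈ -8.5579e+10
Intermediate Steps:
w = 35704 (w = 242518 - 206814 = 35704)
(482967 + 1/(w + (-145573 - 117746)/(210724 - 124690)))*(-196175 + 18981) = (482967 + 1/(35704 + (-145573 - 117746)/(210724 - 124690)))*(-196175 + 18981) = (482967 + 1/(35704 - 263319/86034))*(-177194) = (482967 + 1/(35704 - 263319*1/86034))*(-177194) = (482967 + 1/(35704 - 87773/28678))*(-177194) = (482967 + 1/(1023831539/28678))*(-177194) = (482967 + 28678/1023831539)*(-177194) = (494476846924891/1023831539)*(-177194) = -87618330414009135854/1023831539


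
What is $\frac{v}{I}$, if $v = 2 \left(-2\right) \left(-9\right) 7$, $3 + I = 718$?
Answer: $\frac{252}{715} \approx 0.35245$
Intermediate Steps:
$I = 715$ ($I = -3 + 718 = 715$)
$v = 252$ ($v = \left(-4\right) \left(-9\right) 7 = 36 \cdot 7 = 252$)
$\frac{v}{I} = \frac{252}{715}$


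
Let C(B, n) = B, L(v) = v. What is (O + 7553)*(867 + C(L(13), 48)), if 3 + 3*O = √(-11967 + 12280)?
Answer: 6645760 + 880*√313/3 ≈ 6.6510e+6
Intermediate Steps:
O = -1 + √313/3 (O = -1 + √(-11967 + 12280)/3 = -1 + √313/3 ≈ 4.8973)
(O + 7553)*(867 + C(L(13), 48)) = ((-1 + √313/3) + 7553)*(867 + 13) = (7552 + √313/3)*880 = 6645760 + 880*√313/3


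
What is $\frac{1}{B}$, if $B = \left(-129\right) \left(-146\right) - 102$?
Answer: $\frac{1}{18732} \approx 5.3385 \cdot 10^{-5}$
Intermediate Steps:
$B = 18732$ ($B = 18834 - 102 = 18732$)
$\frac{1}{B} = \frac{1}{18732}$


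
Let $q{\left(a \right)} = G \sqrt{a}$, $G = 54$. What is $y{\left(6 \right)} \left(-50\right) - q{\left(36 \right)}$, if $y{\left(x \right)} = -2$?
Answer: $-224$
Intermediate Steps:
$q{\left(a \right)} = 54 \sqrt{a}$
$y{\left(6 \right)} \left(-50\right) - q{\left(36 \right)} = \left(-2\right) \left(-50\right) - 54 \sqrt{36} = 100 - 54 \cdot 6 = 100 - 324 = -224$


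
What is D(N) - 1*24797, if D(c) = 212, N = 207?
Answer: -24585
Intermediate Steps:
D(N) - 1*24797 = 212 - 1*24797 = 212 - 24797 = -24585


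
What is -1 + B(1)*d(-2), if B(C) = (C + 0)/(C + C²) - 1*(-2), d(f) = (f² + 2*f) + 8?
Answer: 19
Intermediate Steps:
d(f) = 8 + f² + 2*f
B(C) = 2 + C/(C + C²) (B(C) = C/(C + C²) + 2 = 2 + C/(C + C²))
-1 + B(1)*d(-2) = -1 + ((3 + 2*1)/(1 + 1))*(8 + (-2)² + 2*(-2)) = -1 + ((3 + 2)/2)*(8 + 4 - 4) = -1 + ((½)*5)*8 = -1 + (5/2)*8 = -1 + 20 = 19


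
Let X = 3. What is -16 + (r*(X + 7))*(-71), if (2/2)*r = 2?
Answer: -1436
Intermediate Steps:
r = 2
-16 + (r*(X + 7))*(-71) = -16 + (2*(3 + 7))*(-71) = -16 + (2*10)*(-71) = -16 + 20*(-71) = -16 - 1420 = -1436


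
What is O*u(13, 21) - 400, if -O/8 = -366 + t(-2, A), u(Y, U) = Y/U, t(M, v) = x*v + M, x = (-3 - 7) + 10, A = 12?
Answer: 29872/21 ≈ 1422.5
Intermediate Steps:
x = 0 (x = -10 + 10 = 0)
t(M, v) = M (t(M, v) = 0*v + M = 0 + M = M)
O = 2944 (O = -8*(-366 - 2) = -8*(-368) = 2944)
O*u(13, 21) - 400 = 2944*(13/21) - 400 = 38272/21 - 400 = 29872/21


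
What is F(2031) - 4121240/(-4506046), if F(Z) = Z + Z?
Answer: 9153840046/2253023 ≈ 4062.9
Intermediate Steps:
F(Z) = 2*Z
F(2031) - 4121240/(-4506046) = 2*2031 - 4121240/(-4506046) = 4062 - 4121240*(-1)/4506046 = 4062 - 1*(-2060620/2253023) = 4062 + 2060620/2253023 = 9153840046/2253023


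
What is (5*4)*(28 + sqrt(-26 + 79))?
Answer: 560 + 20*sqrt(53) ≈ 705.60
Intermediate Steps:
(5*4)*(28 + sqrt(-26 + 79)) = 20*(28 + sqrt(53)) = 560 + 20*sqrt(53)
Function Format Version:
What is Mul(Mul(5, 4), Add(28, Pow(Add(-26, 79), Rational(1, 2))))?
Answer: Add(560, Mul(20, Pow(53, Rational(1, 2)))) ≈ 705.60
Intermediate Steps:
Mul(Mul(5, 4), Add(28, Pow(Add(-26, 79), Rational(1, 2)))) = Mul(20, Add(28, Pow(53, Rational(1, 2)))) = Add(560, Mul(20, Pow(53, Rational(1, 2))))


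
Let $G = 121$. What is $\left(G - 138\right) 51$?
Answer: $-867$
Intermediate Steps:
$\left(G - 138\right) 51 = \left(121 - 138\right) 51 = \left(-17\right) 51 = -867$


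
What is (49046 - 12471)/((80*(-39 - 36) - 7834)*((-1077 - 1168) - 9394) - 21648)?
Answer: 36575/160992278 ≈ 0.00022718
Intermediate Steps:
(49046 - 12471)/((80*(-39 - 36) - 7834)*((-1077 - 1168) - 9394) - 21648) = 36575/((80*(-75) - 7834)*(-2245 - 9394) - 21648) = 36575/((-6000 - 7834)*(-11639) - 21648) = 36575/(-13834*(-11639) - 21648) = 36575/(161013926 - 21648) = 36575/160992278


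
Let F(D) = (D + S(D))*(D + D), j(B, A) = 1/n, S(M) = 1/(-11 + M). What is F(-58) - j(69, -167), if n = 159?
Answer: 24610421/3657 ≈ 6729.7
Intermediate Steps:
j(B, A) = 1/159
F(D) = 2*D*(D + 1/(-11 + D)) (F(D) = (D + 1/(-11 + D))*(D + D) = (D + 1/(-11 + D))*(2*D) = 2*D*(D + 1/(-11 + D)))
F(-58) - j(69, -167) = 2*(-58)*(1 - 58*(-11 - 58))/(-11 - 58) - 1*1/159 = 2*(-58)*(1 - 58*(-69))/(-69) - 1/159 = 2*(-58)*(-1/69)*(1 + 4002) - 1/159 = 2*(-58)*(-1/69)*4003 - 1/159 = 464348/69 - 1/159 = 24610421/3657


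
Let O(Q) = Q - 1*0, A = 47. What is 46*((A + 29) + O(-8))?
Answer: 3128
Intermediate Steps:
O(Q) = Q (O(Q) = Q + 0 = Q)
46*((A + 29) + O(-8)) = 46*((47 + 29) - 8) = 46*(76 - 8) = 46*68 = 3128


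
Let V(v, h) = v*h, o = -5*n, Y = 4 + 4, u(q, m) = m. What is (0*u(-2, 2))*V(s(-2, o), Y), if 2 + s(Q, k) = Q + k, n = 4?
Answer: 0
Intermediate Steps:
Y = 8
o = -20 (o = -5*4 = -20)
s(Q, k) = -2 + Q + k (s(Q, k) = -2 + (Q + k) = -2 + Q + k)
V(v, h) = h*v
(0*u(-2, 2))*V(s(-2, o), Y) = (0*2)*(8*(-2 - 2 - 20)) = 0*(8*(-24)) = 0*(-192) = 0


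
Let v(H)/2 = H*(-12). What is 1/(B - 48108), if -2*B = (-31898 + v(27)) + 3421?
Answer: -2/67091 ≈ -2.9810e-5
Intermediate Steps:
v(H) = -24*H (v(H) = 2*(H*(-12)) = 2*(-12*H) = -24*H)
B = 29125/2 (B = -((-31898 - 24*27) + 3421)/2 = -((-31898 - 648) + 3421)/2 = -(-32546 + 3421)/2 = -1/2*(-29125) = 29125/2 ≈ 14563.)
1/(B - 48108) = 1/(29125/2 - 48108) = 1/(-67091/2) = -2/67091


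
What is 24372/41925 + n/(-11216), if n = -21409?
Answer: 390309559/156743600 ≈ 2.4901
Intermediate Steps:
24372/41925 + n/(-11216) = 24372/41925 - 21409/(-11216) = 24372*(1/41925) - 21409*(-1/11216) = 8124/13975 + 21409/11216 = 390309559/156743600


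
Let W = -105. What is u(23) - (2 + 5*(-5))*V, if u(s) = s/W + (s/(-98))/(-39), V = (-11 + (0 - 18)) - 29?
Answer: -8498937/6370 ≈ -1334.2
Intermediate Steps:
V = -58 (V = (-11 - 18) - 29 = -29 - 29 = -58)
u(s) = -59*s/6370 (u(s) = s/(-105) + (s/(-98))/(-39) = s*(-1/105) + (s*(-1/98))*(-1/39) = -s/105 - s/98*(-1/39) = -s/105 + s/3822 = -59*s/6370)
u(23) - (2 + 5*(-5))*V = -59/6370*23 - (2 + 5*(-5))*(-58) = -1357/6370 - (2 - 25)*(-58) = -1357/6370 - (-23)*(-58) = -1357/6370 - 1*1334 = -1357/6370 - 1334 = -8498937/6370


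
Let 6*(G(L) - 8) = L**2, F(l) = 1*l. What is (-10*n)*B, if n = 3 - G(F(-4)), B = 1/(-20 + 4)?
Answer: -115/24 ≈ -4.7917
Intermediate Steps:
F(l) = l
G(L) = 8 + L**2/6
B = -1/16 (B = 1/(-16) = -1/16 ≈ -0.062500)
n = -23/3 (n = 3 - (8 + (1/6)*(-4)**2) = 3 - (8 + (1/6)*16) = 3 - (8 + 8/3) = 3 - 1*32/3 = 3 - 32/3 = -23/3 ≈ -7.6667)
(-10*n)*B = -10*(-23/3)*(-1/16) = (230/3)*(-1/16) = -115/24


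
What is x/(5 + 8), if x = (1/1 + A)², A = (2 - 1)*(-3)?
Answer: 4/13 ≈ 0.30769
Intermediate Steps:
A = -3 (A = 1*(-3) = -3)
x = 4 (x = (1/1 - 3)² = (1 - 3)² = (-2)² = 4)
x/(5 + 8) = 4/(5 + 8) = 4/13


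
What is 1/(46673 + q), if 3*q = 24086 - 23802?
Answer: 3/140303 ≈ 2.1382e-5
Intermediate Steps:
q = 284/3 (q = (24086 - 23802)/3 = (⅓)*284 = 284/3 ≈ 94.667)
1/(46673 + q) = 1/(46673 + 284/3) = 1/(140303/3) = 3/140303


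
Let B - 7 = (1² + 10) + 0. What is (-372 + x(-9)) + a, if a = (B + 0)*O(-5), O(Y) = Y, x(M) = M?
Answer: -471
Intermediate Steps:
B = 18 (B = 7 + ((1² + 10) + 0) = 7 + ((1 + 10) + 0) = 7 + (11 + 0) = 7 + 11 = 18)
a = -90 (a = (18 + 0)*(-5) = 18*(-5) = -90)
(-372 + x(-9)) + a = (-372 - 9) - 90 = -381 - 90 = -471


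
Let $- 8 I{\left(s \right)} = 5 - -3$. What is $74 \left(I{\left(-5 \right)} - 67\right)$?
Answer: $-5032$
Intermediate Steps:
$I{\left(s \right)} = -1$ ($I{\left(s \right)} = - \frac{5 - -3}{8} = - \frac{5 + 3}{8} = \left(- \frac{1}{8}\right) 8 = -1$)
$74 \left(I{\left(-5 \right)} - 67\right) = 74 \left(-1 - 67\right) = 74 \left(-68\right) = -5032$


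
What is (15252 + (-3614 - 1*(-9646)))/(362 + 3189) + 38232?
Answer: 135783116/3551 ≈ 38238.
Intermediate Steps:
(15252 + (-3614 - 1*(-9646)))/(362 + 3189) + 38232 = (15252 + (-3614 + 9646))/3551 + 38232 = (15252 + 6032)*(1/3551) + 38232 = 21284*(1/3551) + 38232 = 21284/3551 + 38232 = 135783116/3551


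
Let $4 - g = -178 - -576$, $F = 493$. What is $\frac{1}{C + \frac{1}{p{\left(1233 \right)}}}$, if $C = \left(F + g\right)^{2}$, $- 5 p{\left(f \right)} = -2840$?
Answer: $\frac{568}{5566969} \approx 0.00010203$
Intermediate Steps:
$g = -394$ ($g = 4 - \left(-178 - -576\right) = 4 - \left(-178 + 576\right) = 4 - 398 = -394$)
$p{\left(f \right)} = 568$ ($p{\left(f \right)} = \left(- \frac{1}{5}\right) \left(-2840\right) = 568$)
$C = 9801$ ($C = \left(493 - 394\right)^{2} = 99^{2} = 9801$)
$\frac{1}{C + \frac{1}{p{\left(1233 \right)}}} = \frac{1}{9801 + \frac{1}{568}} = \frac{1}{\frac{5566969}{568}} = \frac{568}{5566969}$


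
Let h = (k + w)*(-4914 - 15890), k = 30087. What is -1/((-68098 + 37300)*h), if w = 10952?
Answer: -1/26294573414088 ≈ -3.8031e-14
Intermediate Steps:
h = -853775356 (h = (30087 + 10952)*(-4914 - 15890) = 41039*(-20804) = -853775356)
-1/((-68098 + 37300)*h) = -1/((-68098 + 37300)*(-853775356)) = -(-1)/((-30798)*853775356) = -(-1)*(-1)/(30798*853775356) = -1*1/26294573414088 = -1/26294573414088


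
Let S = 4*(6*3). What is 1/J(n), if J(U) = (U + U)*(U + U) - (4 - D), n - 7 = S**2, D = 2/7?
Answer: 7/754501442 ≈ 9.2776e-9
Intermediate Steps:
D = 2/7 (D = 2*(1/7) = 2/7 ≈ 0.28571)
S = 72 (S = 4*18 = 72)
n = 5191 (n = 7 + 72**2 = 7 + 5184 = 5191)
J(U) = -26/7 + 4*U**2 (J(U) = (U + U)*(U + U) - (4 - 1*2/7) = (2*U)*(2*U) - (4 - 2/7) = 4*U**2 - 1*26/7 = 4*U**2 - 26/7 = -26/7 + 4*U**2)
1/J(n) = 1/(-26/7 + 4*5191**2) = 1/(-26/7 + 4*26946481) = 1/(-26/7 + 107785924) = 1/(754501442/7) = 7/754501442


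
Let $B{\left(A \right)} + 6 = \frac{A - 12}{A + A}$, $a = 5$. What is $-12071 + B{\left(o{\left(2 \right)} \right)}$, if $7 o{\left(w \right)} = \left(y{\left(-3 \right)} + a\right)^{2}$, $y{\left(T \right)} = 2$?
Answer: $- \frac{169083}{14} \approx -12077.0$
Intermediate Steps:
$o{\left(w \right)} = 7$ ($o{\left(w \right)} = \frac{\left(2 + 5\right)^{2}}{7} = \frac{7^{2}}{7} = \frac{1}{7} \cdot 49 = 7$)
$B{\left(A \right)} = -6 + \frac{-12 + A}{2 A}$ ($B{\left(A \right)} = -6 + \frac{A - 12}{A + A} = -6 + \frac{-12 + A}{2 A}$)
$-12071 + B{\left(o{\left(2 \right)} \right)} = -12071 - \left(\frac{11}{2} + \frac{6}{7}\right) = -12071 - \frac{89}{14} = - \frac{169083}{14}$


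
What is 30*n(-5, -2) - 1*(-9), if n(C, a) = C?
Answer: -141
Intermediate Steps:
30*n(-5, -2) - 1*(-9) = 30*(-5) - 1*(-9) = -150 + 9 = -141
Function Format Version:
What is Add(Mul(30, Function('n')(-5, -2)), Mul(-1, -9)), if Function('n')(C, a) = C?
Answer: -141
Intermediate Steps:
Add(Mul(30, Function('n')(-5, -2)), Mul(-1, -9)) = Add(Mul(30, -5), Mul(-1, -9)) = Add(-150, 9) = -141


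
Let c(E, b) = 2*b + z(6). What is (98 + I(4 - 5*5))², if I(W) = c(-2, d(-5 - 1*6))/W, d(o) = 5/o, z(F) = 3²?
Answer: 508457401/53361 ≈ 9528.6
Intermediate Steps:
z(F) = 9
c(E, b) = 9 + 2*b (c(E, b) = 2*b + 9 = 9 + 2*b)
I(W) = 89/(11*W) (I(W) = (9 + 2*(5/(-5 - 1*6)))/W = (9 + 2*(5/(-5 - 6)))/W = (9 + 2*(5/(-11)))/W = (9 + 2*(5*(-1/11)))/W = (9 + 2*(-5/11))/W = (9 - 10/11)/W = 89/(11*W))
(98 + I(4 - 5*5))² = (98 + 89/(11*(4 - 5*5)))² = (98 + 89/(11*(4 - 25)))² = (98 + (89/11)/(-21))² = (98 + (89/11)*(-1/21))² = (98 - 89/231)² = (22549/231)² = 508457401/53361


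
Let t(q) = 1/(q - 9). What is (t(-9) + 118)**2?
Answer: 4507129/324 ≈ 13911.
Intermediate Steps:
t(q) = 1/(-9 + q)
(t(-9) + 118)**2 = (1/(-9 - 9) + 118)**2 = (1/(-18) + 118)**2 = (-1/18 + 118)**2 = (2123/18)**2 = 4507129/324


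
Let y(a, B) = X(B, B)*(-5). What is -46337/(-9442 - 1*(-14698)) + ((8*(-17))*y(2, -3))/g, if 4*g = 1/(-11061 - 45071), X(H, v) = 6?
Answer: -4814886251777/5256 ≈ -9.1607e+8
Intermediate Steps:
g = -1/224528 (g = 1/(4*(-11061 - 45071)) = (¼)/(-56132) = (¼)*(-1/56132) = -1/224528 ≈ -4.4538e-6)
y(a, B) = -30 (y(a, B) = 6*(-5) = -30)
-46337/(-9442 - 1*(-14698)) + ((8*(-17))*y(2, -3))/g = -46337/(-9442 - 1*(-14698)) + ((8*(-17))*(-30))/(-1/224528) = -46337/(-9442 + 14698) - 136*(-30)*(-224528) = -46337/5256 + 4080*(-224528) = -46337*1/5256 - 916074240 = -46337/5256 - 916074240 = -4814886251777/5256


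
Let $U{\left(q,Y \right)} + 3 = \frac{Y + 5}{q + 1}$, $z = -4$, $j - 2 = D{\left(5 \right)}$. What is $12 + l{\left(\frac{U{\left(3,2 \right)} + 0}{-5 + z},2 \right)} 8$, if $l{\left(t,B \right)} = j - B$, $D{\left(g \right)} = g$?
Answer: $52$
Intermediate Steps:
$j = 7$ ($j = 2 + 5 = 7$)
$U{\left(q,Y \right)} = -3 + \frac{5 + Y}{1 + q}$ ($U{\left(q,Y \right)} = -3 + \frac{Y + 5}{q + 1} = -3 + \frac{5 + Y}{1 + q}$)
$l{\left(t,B \right)} = 7 - B$
$12 + l{\left(\frac{U{\left(3,2 \right)} + 0}{-5 + z},2 \right)} 8 = 12 + \left(7 - 2\right) 8 = 12 + 5 \cdot 8 = 12 + 40 = 52$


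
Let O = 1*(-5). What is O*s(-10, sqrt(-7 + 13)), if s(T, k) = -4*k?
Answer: 20*sqrt(6) ≈ 48.990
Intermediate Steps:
O = -5
O*s(-10, sqrt(-7 + 13)) = -(-20)*sqrt(-7 + 13) = -(-20)*sqrt(6) = 20*sqrt(6)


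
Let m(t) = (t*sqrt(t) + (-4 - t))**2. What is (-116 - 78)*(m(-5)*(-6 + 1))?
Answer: -120280 - 9700*I*sqrt(5) ≈ -1.2028e+5 - 21690.0*I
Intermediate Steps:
m(t) = (-4 + t**(3/2) - t)**2 (m(t) = (t**(3/2) + (-4 - t))**2 = (-4 + t**(3/2) - t)**2)
(-116 - 78)*(m(-5)*(-6 + 1)) = (-116 - 78)*((4 - 5 - (-5)**(3/2))**2*(-6 + 1)) = -194*(4 - 5 - (-5)*I*sqrt(5))**2*(-5) = -194*(4 - 5 + 5*I*sqrt(5))**2*(-5) = -194*(-1 + 5*I*sqrt(5))**2*(-5) = -(-970)*(-1 + 5*I*sqrt(5))**2 = 970*(-1 + 5*I*sqrt(5))**2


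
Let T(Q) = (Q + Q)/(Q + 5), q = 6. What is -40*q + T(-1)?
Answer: -481/2 ≈ -240.50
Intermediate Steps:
T(Q) = 2*Q/(5 + Q) (T(Q) = (2*Q)/(5 + Q) = 2*Q/(5 + Q))
-40*q + T(-1) = -40*6 + 2*(-1)/(5 - 1) = -240 + 2*(-1)/4 = -240 + 2*(-1)*(¼) = -240 - ½ = -481/2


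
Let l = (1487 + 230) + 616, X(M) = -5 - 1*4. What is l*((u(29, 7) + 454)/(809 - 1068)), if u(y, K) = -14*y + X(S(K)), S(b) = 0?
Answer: -90987/259 ≈ -351.30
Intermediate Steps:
X(M) = -9 (X(M) = -5 - 4 = -9)
u(y, K) = -9 - 14*y (u(y, K) = -14*y - 9 = -9 - 14*y)
l = 2333 (l = 1717 + 616 = 2333)
l*((u(29, 7) + 454)/(809 - 1068)) = 2333*(((-9 - 14*29) + 454)/(809 - 1068)) = 2333*(((-9 - 406) + 454)/(-259)) = 2333*((-415 + 454)*(-1/259)) = 2333*(39*(-1/259)) = 2333*(-39/259) = -90987/259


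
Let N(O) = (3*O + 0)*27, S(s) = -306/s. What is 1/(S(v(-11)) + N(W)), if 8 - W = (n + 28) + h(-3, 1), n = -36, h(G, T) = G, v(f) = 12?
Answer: 2/3027 ≈ 0.00066072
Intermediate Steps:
W = 19 (W = 8 - ((-36 + 28) - 3) = 8 - (-8 - 3) = 8 - 1*(-11) = 8 + 11 = 19)
N(O) = 81*O (N(O) = (3*O)*27 = 81*O)
1/(S(v(-11)) + N(W)) = 1/(-306/12 + 81*19) = 1/(-306*1/12 + 1539) = 1/(-51/2 + 1539) = 1/(3027/2) = 2/3027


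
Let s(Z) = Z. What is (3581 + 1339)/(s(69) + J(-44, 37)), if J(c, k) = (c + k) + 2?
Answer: 615/8 ≈ 76.875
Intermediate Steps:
J(c, k) = 2 + c + k
(3581 + 1339)/(s(69) + J(-44, 37)) = (3581 + 1339)/(69 + (2 - 44 + 37)) = 4920/(69 - 5) = 4920/64 = 4920*(1/64) = 615/8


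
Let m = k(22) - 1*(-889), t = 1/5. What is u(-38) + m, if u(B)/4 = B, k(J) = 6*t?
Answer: 3691/5 ≈ 738.20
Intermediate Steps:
t = 1/5 ≈ 0.20000
k(J) = 6/5 (k(J) = 6*(1/5) = 6/5)
u(B) = 4*B
m = 4451/5 (m = 6/5 - 1*(-889) = 6/5 + 889 = 4451/5 ≈ 890.20)
u(-38) + m = 4*(-38) + 4451/5 = -152 + 4451/5 = 3691/5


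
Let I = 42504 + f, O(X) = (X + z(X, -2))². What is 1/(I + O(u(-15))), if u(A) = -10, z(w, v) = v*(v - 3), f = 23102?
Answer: 1/65606 ≈ 1.5243e-5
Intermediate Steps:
z(w, v) = v*(-3 + v)
O(X) = (10 + X)² (O(X) = (X - 2*(-3 - 2))² = (X - 2*(-5))² = (X + 10)² = (10 + X)²)
I = 65606 (I = 42504 + 23102 = 65606)
1/(I + O(u(-15))) = 1/(65606 + (10 - 10)²) = 1/(65606 + 0²) = 1/(65606 + 0) = 1/65606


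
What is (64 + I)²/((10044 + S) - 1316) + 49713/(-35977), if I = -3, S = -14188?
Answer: -405303397/196434420 ≈ -2.0633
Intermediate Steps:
(64 + I)²/((10044 + S) - 1316) + 49713/(-35977) = (64 - 3)²/((10044 - 14188) - 1316) + 49713/(-35977) = 61²/(-4144 - 1316) + 49713*(-1/35977) = 3721/(-5460) - 49713/35977 = 3721*(-1/5460) - 49713/35977 = -3721/5460 - 49713/35977 = -405303397/196434420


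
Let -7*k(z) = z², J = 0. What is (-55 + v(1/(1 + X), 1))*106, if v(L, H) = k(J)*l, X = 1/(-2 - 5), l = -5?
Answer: -5830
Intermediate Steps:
X = -⅐ (X = 1/(-7) = -⅐ ≈ -0.14286)
k(z) = -z²/7
v(L, H) = 0 (v(L, H) = -⅐*0²*(-5) = -⅐*0*(-5) = 0*(-5) = 0)
(-55 + v(1/(1 + X), 1))*106 = (-55 + 0)*106 = -55*106 = -5830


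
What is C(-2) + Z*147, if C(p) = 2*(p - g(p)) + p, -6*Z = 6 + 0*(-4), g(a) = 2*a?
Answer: -145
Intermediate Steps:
Z = -1 (Z = -(6 + 0*(-4))/6 = -(6 + 0)/6 = -⅙*6 = -1)
C(p) = -p (C(p) = 2*(p - 2*p) + p = 2*(-p) + p = -2*p + p = -p)
C(-2) + Z*147 = -1*(-2) - 1*147 = 2 - 147 = -145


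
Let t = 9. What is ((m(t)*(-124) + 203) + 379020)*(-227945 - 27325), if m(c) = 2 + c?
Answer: -96456066930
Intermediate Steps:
((m(t)*(-124) + 203) + 379020)*(-227945 - 27325) = (((2 + 9)*(-124) + 203) + 379020)*(-227945 - 27325) = ((11*(-124) + 203) + 379020)*(-255270) = ((-1364 + 203) + 379020)*(-255270) = (-1161 + 379020)*(-255270) = 377859*(-255270) = -96456066930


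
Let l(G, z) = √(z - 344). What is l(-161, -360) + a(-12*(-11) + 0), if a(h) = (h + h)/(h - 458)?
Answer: -132/163 + 8*I*√11 ≈ -0.80982 + 26.533*I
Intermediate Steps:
l(G, z) = √(-344 + z)
a(h) = 2*h/(-458 + h) (a(h) = (2*h)/(-458 + h) = 2*h/(-458 + h))
l(-161, -360) + a(-12*(-11) + 0) = √(-344 - 360) + 2*(-12*(-11) + 0)/(-458 + (-12*(-11) + 0)) = √(-704) + 2*(132 + 0)/(-458 + (132 + 0)) = 8*I*√11 + 2*132/(-458 + 132) = 8*I*√11 + 2*132/(-326) = 8*I*√11 + 2*132*(-1/326) = 8*I*√11 - 132/163 = -132/163 + 8*I*√11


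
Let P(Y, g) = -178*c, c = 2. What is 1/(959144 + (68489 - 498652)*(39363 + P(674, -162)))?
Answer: -1/16778408997 ≈ -5.9600e-11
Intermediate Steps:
P(Y, g) = -356 (P(Y, g) = -178*2 = -356)
1/(959144 + (68489 - 498652)*(39363 + P(674, -162))) = 1/(959144 + (68489 - 498652)*(39363 - 356)) = 1/(959144 - 430163*39007) = 1/(959144 - 16779368141) = 1/(-16778408997) = -1/16778408997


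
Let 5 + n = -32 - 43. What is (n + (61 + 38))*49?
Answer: 931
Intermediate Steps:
n = -80 (n = -5 + (-32 - 43) = -5 - 75 = -80)
(n + (61 + 38))*49 = (-80 + (61 + 38))*49 = (-80 + 99)*49 = 19*49 = 931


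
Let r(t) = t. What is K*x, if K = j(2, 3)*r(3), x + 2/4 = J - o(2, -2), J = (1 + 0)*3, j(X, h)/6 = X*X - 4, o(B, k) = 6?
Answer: 0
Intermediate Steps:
j(X, h) = -24 + 6*X**2 (j(X, h) = 6*(X*X - 4) = 6*(X**2 - 4) = 6*(-4 + X**2) = -24 + 6*X**2)
J = 3 (J = 1*3 = 3)
x = -7/2 (x = -1/2 + (3 - 1*6) = -1/2 + (3 - 6) = -1/2 - 3 = -7/2 ≈ -3.5000)
K = 0 (K = (-24 + 6*2**2)*3 = (-24 + 6*4)*3 = (-24 + 24)*3 = 0*3 = 0)
K*x = 0*(-7/2) = 0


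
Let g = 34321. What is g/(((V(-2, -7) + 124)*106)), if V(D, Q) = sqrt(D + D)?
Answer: 1063951/407570 - 34321*I/815140 ≈ 2.6105 - 0.042104*I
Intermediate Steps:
V(D, Q) = sqrt(2)*sqrt(D) (V(D, Q) = sqrt(2*D) = sqrt(2)*sqrt(D))
g/(((V(-2, -7) + 124)*106)) = 34321/(((sqrt(2)*sqrt(-2) + 124)*106)) = 34321/(((sqrt(2)*(I*sqrt(2)) + 124)*106)) = 34321/(((2*I + 124)*106)) = 34321/(((124 + 2*I)*106)) = 34321/(13144 + 212*I) = 34321*((13144 - 212*I)/172809680) = 34321*(13144 - 212*I)/172809680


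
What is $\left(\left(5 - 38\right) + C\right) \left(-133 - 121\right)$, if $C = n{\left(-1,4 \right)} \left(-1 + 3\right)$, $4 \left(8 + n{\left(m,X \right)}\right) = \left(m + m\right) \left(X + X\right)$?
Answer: $14478$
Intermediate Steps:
$n{\left(m,X \right)} = -8 + X m$ ($n{\left(m,X \right)} = -8 + \frac{\left(m + m\right) \left(X + X\right)}{4} = -8 + \frac{2 m 2 X}{4} = -8 + \frac{4 X m}{4} = -8 + X m$)
$C = -24$ ($C = \left(-8 + 4 \left(-1\right)\right) \left(-1 + 3\right) = \left(-8 - 4\right) 2 = \left(-12\right) 2 = -24$)
$\left(\left(5 - 38\right) + C\right) \left(-133 - 121\right) = \left(\left(5 - 38\right) - 24\right) \left(-133 - 121\right) = \left(-33 - 24\right) \left(-254\right) = \left(-57\right) \left(-254\right) = 14478$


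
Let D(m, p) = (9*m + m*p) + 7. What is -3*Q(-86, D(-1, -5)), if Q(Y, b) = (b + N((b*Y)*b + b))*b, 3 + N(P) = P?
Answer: 6939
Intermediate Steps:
N(P) = -3 + P
D(m, p) = 7 + 9*m + m*p
Q(Y, b) = b*(-3 + 2*b + Y*b²) (Q(Y, b) = (b + (-3 + ((b*Y)*b + b)))*b = (b + (-3 + ((Y*b)*b + b)))*b = (b + (-3 + (Y*b² + b)))*b = (b + (-3 + (b + Y*b²)))*b = (b + (-3 + b + Y*b²))*b = (-3 + 2*b + Y*b²)*b = b*(-3 + 2*b + Y*b²))
-3*Q(-86, D(-1, -5)) = -3*(7 + 9*(-1) - 1*(-5))*(-3 + (7 + 9*(-1) - 1*(-5)) + (7 + 9*(-1) - 1*(-5))*(1 - 86*(7 + 9*(-1) - 1*(-5)))) = -3*(7 - 9 + 5)*(-3 + (7 - 9 + 5) + (7 - 9 + 5)*(1 - 86*(7 - 9 + 5))) = -9*(-3 + 3 + 3*(1 - 86*3)) = -9*(-3 + 3 + 3*(1 - 258)) = -9*(-3 + 3 + 3*(-257)) = -9*(-3 + 3 - 771) = -9*(-771) = -3*(-2313) = 6939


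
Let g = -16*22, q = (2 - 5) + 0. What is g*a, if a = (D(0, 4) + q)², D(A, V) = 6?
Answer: -3168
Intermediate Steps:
q = -3 (q = -3 + 0 = -3)
a = 9 (a = (6 - 3)² = 3² = 9)
g = -352
g*a = -352*9 = -3168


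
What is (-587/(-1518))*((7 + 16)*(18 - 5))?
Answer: 7631/66 ≈ 115.62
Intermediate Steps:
(-587/(-1518))*((7 + 16)*(18 - 5)) = (-587*(-1/1518))*(23*13) = (587/1518)*299 = 7631/66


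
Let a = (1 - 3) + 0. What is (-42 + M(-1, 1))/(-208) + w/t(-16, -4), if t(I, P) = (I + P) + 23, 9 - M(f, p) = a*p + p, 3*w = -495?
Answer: -713/13 ≈ -54.846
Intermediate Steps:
w = -165 (w = (⅓)*(-495) = -165)
a = -2 (a = -2 + 0 = -2)
M(f, p) = 9 + p (M(f, p) = 9 - (-2*p + p) = 9 - (-1)*p = 9 + p)
t(I, P) = 23 + I + P
(-42 + M(-1, 1))/(-208) + w/t(-16, -4) = (-42 + (9 + 1))/(-208) - 165/(23 - 16 - 4) = (-42 + 10)*(-1/208) - 165/3 = -32*(-1/208) - 165*⅓ = 2/13 - 55 = -713/13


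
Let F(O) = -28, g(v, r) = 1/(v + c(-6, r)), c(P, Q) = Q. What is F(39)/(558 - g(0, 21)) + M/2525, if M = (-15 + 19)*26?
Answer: -266132/29585425 ≈ -0.0089954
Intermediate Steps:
g(v, r) = 1/(r + v) (g(v, r) = 1/(v + r) = 1/(r + v))
M = 104 (M = 4*26 = 104)
F(39)/(558 - g(0, 21)) + M/2525 = -28/(558 - 1/(21 + 0)) + 104/2525 = -28/(558 - 1/21) + 104*(1/2525) = -28/(558 - 1*1/21) + 104/2525 = -28/(558 - 1/21) + 104/2525 = -28/11717/21 + 104/2525 = -28*21/11717 + 104/2525 = -588/11717 + 104/2525 = -266132/29585425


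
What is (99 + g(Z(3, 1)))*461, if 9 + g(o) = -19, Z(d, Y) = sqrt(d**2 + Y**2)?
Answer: 32731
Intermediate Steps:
Z(d, Y) = sqrt(Y**2 + d**2)
g(o) = -28 (g(o) = -9 - 19 = -28)
(99 + g(Z(3, 1)))*461 = (99 - 28)*461 = 71*461 = 32731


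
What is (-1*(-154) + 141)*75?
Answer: 22125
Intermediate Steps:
(-1*(-154) + 141)*75 = (154 + 141)*75 = 295*75 = 22125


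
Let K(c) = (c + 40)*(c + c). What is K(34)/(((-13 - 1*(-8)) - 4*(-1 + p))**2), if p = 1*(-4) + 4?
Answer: 5032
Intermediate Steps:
p = 0 (p = -4 + 4 = 0)
K(c) = 2*c*(40 + c) (K(c) = (40 + c)*(2*c) = 2*c*(40 + c))
K(34)/(((-13 - 1*(-8)) - 4*(-1 + p))**2) = (2*34*(40 + 34))/(((-13 - 1*(-8)) - 4*(-1 + 0))**2) = (2*34*74)/(((-13 + 8) - 4*(-1))**2) = 5032/((-5 + 4)**2) = 5032/((-1)**2) = 5032/1 = 5032*1 = 5032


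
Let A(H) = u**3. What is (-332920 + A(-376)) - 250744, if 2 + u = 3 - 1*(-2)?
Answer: -583637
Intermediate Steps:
u = 3 (u = -2 + (3 - 1*(-2)) = -2 + (3 + 2) = -2 + 5 = 3)
A(H) = 27 (A(H) = 3**3 = 27)
(-332920 + A(-376)) - 250744 = (-332920 + 27) - 250744 = -332893 - 250744 = -583637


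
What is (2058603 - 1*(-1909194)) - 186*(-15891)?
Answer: 6923523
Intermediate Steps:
(2058603 - 1*(-1909194)) - 186*(-15891) = (2058603 + 1909194) - 1*(-2955726) = 3967797 + 2955726 = 6923523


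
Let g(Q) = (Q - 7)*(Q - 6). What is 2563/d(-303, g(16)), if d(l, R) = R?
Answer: 2563/90 ≈ 28.478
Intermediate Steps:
g(Q) = (-7 + Q)*(-6 + Q)
2563/d(-303, g(16)) = 2563/(42 + 16**2 - 13*16) = 2563/(42 + 256 - 208) = 2563/90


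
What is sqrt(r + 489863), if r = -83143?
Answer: 8*sqrt(6355) ≈ 637.75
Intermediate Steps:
sqrt(r + 489863) = sqrt(-83143 + 489863) = sqrt(406720) = 8*sqrt(6355)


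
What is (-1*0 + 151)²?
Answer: 22801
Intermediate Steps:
(-1*0 + 151)² = (0 + 151)² = 151² = 22801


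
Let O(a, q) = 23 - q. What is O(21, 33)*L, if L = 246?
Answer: -2460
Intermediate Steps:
O(21, 33)*L = (23 - 1*33)*246 = (23 - 33)*246 = -10*246 = -2460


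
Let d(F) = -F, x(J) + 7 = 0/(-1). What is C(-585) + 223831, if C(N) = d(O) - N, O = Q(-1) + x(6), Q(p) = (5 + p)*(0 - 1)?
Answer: 224427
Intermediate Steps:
x(J) = -7 (x(J) = -7 + 0/(-1) = -7 + 0*(-1) = -7 + 0 = -7)
Q(p) = -5 - p (Q(p) = (5 + p)*(-1) = -5 - p)
O = -11 (O = (-5 - 1*(-1)) - 7 = (-5 + 1) - 7 = -4 - 7 = -11)
C(N) = 11 - N (C(N) = -1*(-11) - N = 11 - N)
C(-585) + 223831 = (11 - 1*(-585)) + 223831 = (11 + 585) + 223831 = 596 + 223831 = 224427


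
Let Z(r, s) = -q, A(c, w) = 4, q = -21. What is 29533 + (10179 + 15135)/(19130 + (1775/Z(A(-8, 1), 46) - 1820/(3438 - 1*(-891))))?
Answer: 1322785225909/44788075 ≈ 29534.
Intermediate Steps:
Z(r, s) = 21 (Z(r, s) = -1*(-21) = 21)
29533 + (10179 + 15135)/(19130 + (1775/Z(A(-8, 1), 46) - 1820/(3438 - 1*(-891)))) = 29533 + (10179 + 15135)/(19130 + (1775/21 - 1820/(3438 - 1*(-891)))) = 29533 + 25314/(19130 + (1775*(1/21) - 1820/(3438 + 891))) = 29533 + 25314/(19130 + (1775/21 - 1820/4329)) = 29533 + 25314/(19130 + (1775/21 - 1820*1/4329)) = 29533 + 25314/(19130 + (1775/21 - 140/333)) = 29533 + 25314/(19130 + 196045/2331) = 29533 + 25314/(44788075/2331) = 29533 + 25314*(2331/44788075) = 29533 + 59006934/44788075 = 1322785225909/44788075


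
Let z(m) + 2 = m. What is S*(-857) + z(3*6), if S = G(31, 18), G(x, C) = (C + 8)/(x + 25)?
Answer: -10693/28 ≈ -381.89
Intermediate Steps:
z(m) = -2 + m
G(x, C) = (8 + C)/(25 + x)
S = 13/28 (S = (8 + 18)/(25 + 31) = 26/56 = (1/56)*26 = 13/28 ≈ 0.46429)
S*(-857) + z(3*6) = (13/28)*(-857) + (-2 + 3*6) = -11141/28 + (-2 + 18) = -11141/28 + 16 = -10693/28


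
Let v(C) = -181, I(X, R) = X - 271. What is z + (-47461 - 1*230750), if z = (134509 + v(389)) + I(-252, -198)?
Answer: -144406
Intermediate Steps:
I(X, R) = -271 + X
z = 133805 (z = (134509 - 181) + (-271 - 252) = 134328 - 523 = 133805)
z + (-47461 - 1*230750) = 133805 + (-47461 - 1*230750) = 133805 + (-47461 - 230750) = 133805 - 278211 = -144406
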